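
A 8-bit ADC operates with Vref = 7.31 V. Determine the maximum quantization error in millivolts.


The maximum quantization error is +/- LSB/2.
LSB = Vref / 2^n = 7.31 / 256 = 0.02855469 V
Max error = LSB / 2 = 0.02855469 / 2 = 0.01427734 V
Max error = 14.2773 mV

14.2773 mV


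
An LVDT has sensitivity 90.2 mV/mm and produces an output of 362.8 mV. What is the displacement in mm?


Displacement = Vout / sensitivity.
d = 362.8 / 90.2
d = 4.022 mm

4.022 mm


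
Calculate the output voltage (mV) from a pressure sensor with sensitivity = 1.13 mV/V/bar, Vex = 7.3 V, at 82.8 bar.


Output = sensitivity * Vex * P.
Vout = 1.13 * 7.3 * 82.8
Vout = 8.249 * 82.8
Vout = 683.02 mV

683.02 mV


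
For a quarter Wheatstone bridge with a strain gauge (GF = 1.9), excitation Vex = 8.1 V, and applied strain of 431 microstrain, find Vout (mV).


Quarter bridge output: Vout = (GF * epsilon * Vex) / 4.
Vout = (1.9 * 431e-6 * 8.1) / 4
Vout = 0.00663309 / 4 V
Vout = 0.00165827 V = 1.6583 mV

1.6583 mV


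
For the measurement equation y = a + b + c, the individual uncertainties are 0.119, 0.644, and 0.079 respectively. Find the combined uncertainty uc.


For a sum of independent quantities, uc = sqrt(u1^2 + u2^2 + u3^2).
uc = sqrt(0.119^2 + 0.644^2 + 0.079^2)
uc = sqrt(0.014161 + 0.414736 + 0.006241)
uc = 0.6596

0.6596


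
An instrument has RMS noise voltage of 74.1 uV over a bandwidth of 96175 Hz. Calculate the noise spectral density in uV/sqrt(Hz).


Noise spectral density = Vrms / sqrt(BW).
NSD = 74.1 / sqrt(96175)
NSD = 74.1 / 310.1209
NSD = 0.2389 uV/sqrt(Hz)

0.2389 uV/sqrt(Hz)


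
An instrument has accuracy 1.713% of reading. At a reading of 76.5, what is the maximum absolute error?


Absolute error = (accuracy% / 100) * reading.
Error = (1.713 / 100) * 76.5
Error = 0.01713 * 76.5
Error = 1.3104

1.3104


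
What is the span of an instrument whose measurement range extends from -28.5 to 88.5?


Span = upper range - lower range.
Span = 88.5 - (-28.5)
Span = 117.0

117.0


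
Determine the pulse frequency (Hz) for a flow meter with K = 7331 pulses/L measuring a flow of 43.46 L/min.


Frequency = K * Q / 60 (converting L/min to L/s).
f = 7331 * 43.46 / 60
f = 318605.26 / 60
f = 5310.09 Hz

5310.09 Hz


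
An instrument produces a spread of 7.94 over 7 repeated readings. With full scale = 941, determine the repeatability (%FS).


Repeatability = (spread / full scale) * 100%.
R = (7.94 / 941) * 100
R = 0.844 %FS

0.844 %FS


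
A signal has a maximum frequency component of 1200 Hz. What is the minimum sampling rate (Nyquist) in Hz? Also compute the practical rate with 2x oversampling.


By Nyquist theorem, fs_min = 2 * fmax.
fs_min = 2 * 1200 = 2400 Hz
Practical rate = 2 * fs_min = 2 * 2400 = 4800 Hz

fs_min = 2400 Hz, fs_practical = 4800 Hz


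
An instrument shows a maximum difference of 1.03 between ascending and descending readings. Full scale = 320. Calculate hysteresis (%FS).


Hysteresis = (max difference / full scale) * 100%.
H = (1.03 / 320) * 100
H = 0.322 %FS

0.322 %FS


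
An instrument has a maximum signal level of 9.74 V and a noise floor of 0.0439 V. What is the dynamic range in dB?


Dynamic range = 20 * log10(Vmax / Vnoise).
DR = 20 * log10(9.74 / 0.0439)
DR = 20 * log10(221.87)
DR = 46.92 dB

46.92 dB


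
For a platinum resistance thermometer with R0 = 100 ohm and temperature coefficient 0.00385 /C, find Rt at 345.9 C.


The RTD equation: Rt = R0 * (1 + alpha * T).
Rt = 100 * (1 + 0.00385 * 345.9)
Rt = 100 * (1 + 1.331715)
Rt = 100 * 2.331715
Rt = 233.172 ohm

233.172 ohm


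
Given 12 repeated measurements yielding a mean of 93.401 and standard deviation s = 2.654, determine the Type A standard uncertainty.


The standard uncertainty for Type A evaluation is u = s / sqrt(n).
u = 2.654 / sqrt(12)
u = 2.654 / 3.4641
u = 0.7661

0.7661


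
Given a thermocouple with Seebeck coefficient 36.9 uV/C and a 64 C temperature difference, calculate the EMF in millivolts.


The thermocouple output V = sensitivity * dT.
V = 36.9 uV/C * 64 C
V = 2361.6 uV
V = 2.362 mV

2.362 mV


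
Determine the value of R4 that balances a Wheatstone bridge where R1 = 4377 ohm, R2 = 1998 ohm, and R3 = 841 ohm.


At balance: R1*R4 = R2*R3, so R4 = R2*R3/R1.
R4 = 1998 * 841 / 4377
R4 = 1680318 / 4377
R4 = 383.9 ohm

383.9 ohm


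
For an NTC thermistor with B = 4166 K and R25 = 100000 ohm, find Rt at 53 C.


NTC thermistor equation: Rt = R25 * exp(B * (1/T - 1/T25)).
T in Kelvin: 326.15 K, T25 = 298.15 K
1/T - 1/T25 = 1/326.15 - 1/298.15 = -0.00028794
B * (1/T - 1/T25) = 4166 * -0.00028794 = -1.1996
Rt = 100000 * exp(-1.1996) = 30132.4 ohm

30132.4 ohm


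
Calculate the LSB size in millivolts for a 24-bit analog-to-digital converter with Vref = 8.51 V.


The resolution (LSB) of an ADC is Vref / 2^n.
LSB = 8.51 / 2^24
LSB = 8.51 / 16777216
LSB = 5.1e-07 V = 0.00050724 mV

0.00050724 mV


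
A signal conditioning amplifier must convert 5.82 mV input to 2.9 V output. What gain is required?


Gain = Vout / Vin (converting to same units).
G = 2.9 V / 5.82 mV
G = 2900.0 mV / 5.82 mV
G = 498.28

498.28


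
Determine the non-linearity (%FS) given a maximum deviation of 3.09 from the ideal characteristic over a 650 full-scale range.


Linearity error = (max deviation / full scale) * 100%.
Linearity = (3.09 / 650) * 100
Linearity = 0.475 %FS

0.475 %FS


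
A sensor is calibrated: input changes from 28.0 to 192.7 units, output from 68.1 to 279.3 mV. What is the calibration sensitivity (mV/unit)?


Sensitivity = (y2 - y1) / (x2 - x1).
S = (279.3 - 68.1) / (192.7 - 28.0)
S = 211.2 / 164.7
S = 1.2823 mV/unit

1.2823 mV/unit


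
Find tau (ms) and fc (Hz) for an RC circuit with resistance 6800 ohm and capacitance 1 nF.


Time constant: tau = R * C.
tau = 6800 * 1.00e-09 = 6.8e-06 s
tau = 0.0068 ms
Cutoff frequency: fc = 1 / (2*pi*R*C).
fc = 1 / (2*pi*6.8e-06) = 23405.14 Hz

tau = 0.0068 ms, fc = 23405.14 Hz


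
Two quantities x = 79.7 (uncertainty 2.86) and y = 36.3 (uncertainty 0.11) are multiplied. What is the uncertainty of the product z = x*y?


For a product z = x*y, the relative uncertainty is:
uz/z = sqrt((ux/x)^2 + (uy/y)^2)
Relative uncertainties: ux/x = 2.86/79.7 = 0.035885
uy/y = 0.11/36.3 = 0.00303
z = 79.7 * 36.3 = 2893.1
uz = 2893.1 * sqrt(0.035885^2 + 0.00303^2) = 104.188

104.188


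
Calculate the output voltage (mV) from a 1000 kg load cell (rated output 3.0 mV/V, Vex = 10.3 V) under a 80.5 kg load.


Vout = rated_output * Vex * (load / capacity).
Vout = 3.0 * 10.3 * (80.5 / 1000)
Vout = 3.0 * 10.3 * 0.0805
Vout = 2.487 mV

2.487 mV


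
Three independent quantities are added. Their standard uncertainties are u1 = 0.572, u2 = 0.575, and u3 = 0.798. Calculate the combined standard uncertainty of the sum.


For a sum of independent quantities, uc = sqrt(u1^2 + u2^2 + u3^2).
uc = sqrt(0.572^2 + 0.575^2 + 0.798^2)
uc = sqrt(0.327184 + 0.330625 + 0.636804)
uc = 1.1378

1.1378


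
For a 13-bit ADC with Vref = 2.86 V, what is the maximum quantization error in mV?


The maximum quantization error is +/- LSB/2.
LSB = Vref / 2^n = 2.86 / 8192 = 0.00034912 V
Max error = LSB / 2 = 0.00034912 / 2 = 0.00017456 V
Max error = 0.1746 mV

0.1746 mV


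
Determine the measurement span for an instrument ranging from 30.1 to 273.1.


Span = upper range - lower range.
Span = 273.1 - (30.1)
Span = 243.0

243.0


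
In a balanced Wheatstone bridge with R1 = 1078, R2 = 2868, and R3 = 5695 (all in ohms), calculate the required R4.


At balance: R1*R4 = R2*R3, so R4 = R2*R3/R1.
R4 = 2868 * 5695 / 1078
R4 = 16333260 / 1078
R4 = 15151.45 ohm

15151.45 ohm


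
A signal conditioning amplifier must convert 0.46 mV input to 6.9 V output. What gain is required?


Gain = Vout / Vin (converting to same units).
G = 6.9 V / 0.46 mV
G = 6900.0 mV / 0.46 mV
G = 15000.0

15000.0


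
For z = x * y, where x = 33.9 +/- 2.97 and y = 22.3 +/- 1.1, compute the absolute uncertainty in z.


For a product z = x*y, the relative uncertainty is:
uz/z = sqrt((ux/x)^2 + (uy/y)^2)
Relative uncertainties: ux/x = 2.97/33.9 = 0.087611
uy/y = 1.1/22.3 = 0.049327
z = 33.9 * 22.3 = 756.0
uz = 756.0 * sqrt(0.087611^2 + 0.049327^2) = 76.007

76.007


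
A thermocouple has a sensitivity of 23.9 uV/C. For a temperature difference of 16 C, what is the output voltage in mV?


The thermocouple output V = sensitivity * dT.
V = 23.9 uV/C * 16 C
V = 382.4 uV
V = 0.382 mV

0.382 mV


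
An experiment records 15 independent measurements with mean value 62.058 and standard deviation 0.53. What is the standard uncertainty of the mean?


The standard uncertainty for Type A evaluation is u = s / sqrt(n).
u = 0.53 / sqrt(15)
u = 0.53 / 3.873
u = 0.1368

0.1368


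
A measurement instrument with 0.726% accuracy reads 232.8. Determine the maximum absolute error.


Absolute error = (accuracy% / 100) * reading.
Error = (0.726 / 100) * 232.8
Error = 0.00726 * 232.8
Error = 1.6901

1.6901


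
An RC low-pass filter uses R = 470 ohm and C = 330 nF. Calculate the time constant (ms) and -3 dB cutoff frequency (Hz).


Time constant: tau = R * C.
tau = 470 * 3.30e-07 = 0.0001551 s
tau = 0.1551 ms
Cutoff frequency: fc = 1 / (2*pi*R*C).
fc = 1 / (2*pi*0.0001551) = 1026.14 Hz

tau = 0.1551 ms, fc = 1026.14 Hz


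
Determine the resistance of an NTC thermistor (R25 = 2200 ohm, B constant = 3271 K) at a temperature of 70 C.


NTC thermistor equation: Rt = R25 * exp(B * (1/T - 1/T25)).
T in Kelvin: 343.15 K, T25 = 298.15 K
1/T - 1/T25 = 1/343.15 - 1/298.15 = -0.00043984
B * (1/T - 1/T25) = 3271 * -0.00043984 = -1.4387
Rt = 2200 * exp(-1.4387) = 521.9 ohm

521.9 ohm


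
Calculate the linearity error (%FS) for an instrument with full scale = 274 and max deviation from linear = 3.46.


Linearity error = (max deviation / full scale) * 100%.
Linearity = (3.46 / 274) * 100
Linearity = 1.263 %FS

1.263 %FS


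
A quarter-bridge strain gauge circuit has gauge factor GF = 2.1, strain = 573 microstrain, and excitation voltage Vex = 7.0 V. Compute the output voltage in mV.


Quarter bridge output: Vout = (GF * epsilon * Vex) / 4.
Vout = (2.1 * 573e-6 * 7.0) / 4
Vout = 0.0084231 / 4 V
Vout = 0.00210577 V = 2.1058 mV

2.1058 mV


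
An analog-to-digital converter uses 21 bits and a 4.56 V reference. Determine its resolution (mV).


The resolution (LSB) of an ADC is Vref / 2^n.
LSB = 4.56 / 2^21
LSB = 4.56 / 2097152
LSB = 2.17e-06 V = 0.00217438 mV

0.00217438 mV


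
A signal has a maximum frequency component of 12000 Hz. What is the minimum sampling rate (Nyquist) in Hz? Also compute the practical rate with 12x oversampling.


By Nyquist theorem, fs_min = 2 * fmax.
fs_min = 2 * 12000 = 24000 Hz
Practical rate = 12 * fs_min = 12 * 24000 = 288000 Hz

fs_min = 24000 Hz, fs_practical = 288000 Hz


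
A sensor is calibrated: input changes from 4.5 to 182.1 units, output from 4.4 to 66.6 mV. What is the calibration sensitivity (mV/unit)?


Sensitivity = (y2 - y1) / (x2 - x1).
S = (66.6 - 4.4) / (182.1 - 4.5)
S = 62.2 / 177.6
S = 0.3502 mV/unit

0.3502 mV/unit


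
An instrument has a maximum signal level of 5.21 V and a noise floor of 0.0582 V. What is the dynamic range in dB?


Dynamic range = 20 * log10(Vmax / Vnoise).
DR = 20 * log10(5.21 / 0.0582)
DR = 20 * log10(89.52)
DR = 39.04 dB

39.04 dB


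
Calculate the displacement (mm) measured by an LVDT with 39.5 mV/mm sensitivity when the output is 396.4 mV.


Displacement = Vout / sensitivity.
d = 396.4 / 39.5
d = 10.035 mm

10.035 mm


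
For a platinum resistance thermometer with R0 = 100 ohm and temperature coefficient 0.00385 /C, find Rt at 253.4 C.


The RTD equation: Rt = R0 * (1 + alpha * T).
Rt = 100 * (1 + 0.00385 * 253.4)
Rt = 100 * (1 + 0.97559)
Rt = 100 * 1.97559
Rt = 197.559 ohm

197.559 ohm


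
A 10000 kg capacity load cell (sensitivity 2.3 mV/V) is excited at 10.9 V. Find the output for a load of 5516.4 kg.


Vout = rated_output * Vex * (load / capacity).
Vout = 2.3 * 10.9 * (5516.4 / 10000)
Vout = 2.3 * 10.9 * 0.55164
Vout = 13.83 mV

13.83 mV


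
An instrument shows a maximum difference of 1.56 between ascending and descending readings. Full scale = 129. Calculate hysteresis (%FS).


Hysteresis = (max difference / full scale) * 100%.
H = (1.56 / 129) * 100
H = 1.209 %FS

1.209 %FS


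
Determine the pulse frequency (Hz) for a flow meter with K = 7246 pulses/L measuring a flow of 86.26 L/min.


Frequency = K * Q / 60 (converting L/min to L/s).
f = 7246 * 86.26 / 60
f = 625039.96 / 60
f = 10417.33 Hz

10417.33 Hz


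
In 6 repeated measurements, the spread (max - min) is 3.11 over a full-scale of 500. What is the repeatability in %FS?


Repeatability = (spread / full scale) * 100%.
R = (3.11 / 500) * 100
R = 0.622 %FS

0.622 %FS


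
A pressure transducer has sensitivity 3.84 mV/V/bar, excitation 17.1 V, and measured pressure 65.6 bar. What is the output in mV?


Output = sensitivity * Vex * P.
Vout = 3.84 * 17.1 * 65.6
Vout = 65.664 * 65.6
Vout = 4307.56 mV

4307.56 mV


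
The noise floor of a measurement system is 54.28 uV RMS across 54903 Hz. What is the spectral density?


Noise spectral density = Vrms / sqrt(BW).
NSD = 54.28 / sqrt(54903)
NSD = 54.28 / 234.3139
NSD = 0.2317 uV/sqrt(Hz)

0.2317 uV/sqrt(Hz)


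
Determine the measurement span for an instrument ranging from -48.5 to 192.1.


Span = upper range - lower range.
Span = 192.1 - (-48.5)
Span = 240.6

240.6


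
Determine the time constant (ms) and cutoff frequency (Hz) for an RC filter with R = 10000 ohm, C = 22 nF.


Time constant: tau = R * C.
tau = 10000 * 2.20e-08 = 0.00022 s
tau = 0.22 ms
Cutoff frequency: fc = 1 / (2*pi*R*C).
fc = 1 / (2*pi*0.00022) = 723.43 Hz

tau = 0.22 ms, fc = 723.43 Hz


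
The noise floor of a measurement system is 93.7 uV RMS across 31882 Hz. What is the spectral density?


Noise spectral density = Vrms / sqrt(BW).
NSD = 93.7 / sqrt(31882)
NSD = 93.7 / 178.5553
NSD = 0.5248 uV/sqrt(Hz)

0.5248 uV/sqrt(Hz)


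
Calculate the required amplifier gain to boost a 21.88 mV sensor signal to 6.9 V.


Gain = Vout / Vin (converting to same units).
G = 6.9 V / 21.88 mV
G = 6900.0 mV / 21.88 mV
G = 315.36

315.36


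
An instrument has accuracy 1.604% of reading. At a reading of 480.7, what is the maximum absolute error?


Absolute error = (accuracy% / 100) * reading.
Error = (1.604 / 100) * 480.7
Error = 0.01604 * 480.7
Error = 7.7104

7.7104


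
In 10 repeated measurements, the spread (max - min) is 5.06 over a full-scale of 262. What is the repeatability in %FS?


Repeatability = (spread / full scale) * 100%.
R = (5.06 / 262) * 100
R = 1.931 %FS

1.931 %FS


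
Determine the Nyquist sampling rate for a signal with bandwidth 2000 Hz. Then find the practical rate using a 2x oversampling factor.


By Nyquist theorem, fs_min = 2 * fmax.
fs_min = 2 * 2000 = 4000 Hz
Practical rate = 2 * fs_min = 2 * 4000 = 8000 Hz

fs_min = 4000 Hz, fs_practical = 8000 Hz


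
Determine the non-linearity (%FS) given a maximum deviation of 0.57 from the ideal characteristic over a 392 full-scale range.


Linearity error = (max deviation / full scale) * 100%.
Linearity = (0.57 / 392) * 100
Linearity = 0.145 %FS

0.145 %FS


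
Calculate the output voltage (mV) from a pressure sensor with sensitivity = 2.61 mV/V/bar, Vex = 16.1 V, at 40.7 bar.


Output = sensitivity * Vex * P.
Vout = 2.61 * 16.1 * 40.7
Vout = 42.021 * 40.7
Vout = 1710.25 mV

1710.25 mV


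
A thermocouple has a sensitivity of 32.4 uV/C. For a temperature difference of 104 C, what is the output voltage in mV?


The thermocouple output V = sensitivity * dT.
V = 32.4 uV/C * 104 C
V = 3369.6 uV
V = 3.37 mV

3.37 mV


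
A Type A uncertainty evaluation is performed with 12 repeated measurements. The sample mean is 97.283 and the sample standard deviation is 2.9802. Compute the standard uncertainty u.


The standard uncertainty for Type A evaluation is u = s / sqrt(n).
u = 2.9802 / sqrt(12)
u = 2.9802 / 3.4641
u = 0.8603

0.8603


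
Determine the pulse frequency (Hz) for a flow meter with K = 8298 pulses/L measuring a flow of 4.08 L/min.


Frequency = K * Q / 60 (converting L/min to L/s).
f = 8298 * 4.08 / 60
f = 33855.84 / 60
f = 564.26 Hz

564.26 Hz


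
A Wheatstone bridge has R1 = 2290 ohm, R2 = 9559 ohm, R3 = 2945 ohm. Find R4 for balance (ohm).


At balance: R1*R4 = R2*R3, so R4 = R2*R3/R1.
R4 = 9559 * 2945 / 2290
R4 = 28151255 / 2290
R4 = 12293.12 ohm

12293.12 ohm


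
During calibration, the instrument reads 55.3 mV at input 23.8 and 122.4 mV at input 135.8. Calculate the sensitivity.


Sensitivity = (y2 - y1) / (x2 - x1).
S = (122.4 - 55.3) / (135.8 - 23.8)
S = 67.1 / 112.0
S = 0.5991 mV/unit

0.5991 mV/unit


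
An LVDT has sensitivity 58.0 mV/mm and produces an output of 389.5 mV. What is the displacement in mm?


Displacement = Vout / sensitivity.
d = 389.5 / 58.0
d = 6.716 mm

6.716 mm


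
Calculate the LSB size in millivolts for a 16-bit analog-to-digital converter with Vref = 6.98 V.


The resolution (LSB) of an ADC is Vref / 2^n.
LSB = 6.98 / 2^16
LSB = 6.98 / 65536
LSB = 0.00010651 V = 0.10650635 mV

0.10650635 mV


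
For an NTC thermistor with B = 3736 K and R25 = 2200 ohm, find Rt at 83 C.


NTC thermistor equation: Rt = R25 * exp(B * (1/T - 1/T25)).
T in Kelvin: 356.15 K, T25 = 298.15 K
1/T - 1/T25 = 1/356.15 - 1/298.15 = -0.00054621
B * (1/T - 1/T25) = 3736 * -0.00054621 = -2.0406
Rt = 2200 * exp(-2.0406) = 285.9 ohm

285.9 ohm


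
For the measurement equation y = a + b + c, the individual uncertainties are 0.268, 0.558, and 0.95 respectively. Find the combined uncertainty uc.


For a sum of independent quantities, uc = sqrt(u1^2 + u2^2 + u3^2).
uc = sqrt(0.268^2 + 0.558^2 + 0.95^2)
uc = sqrt(0.071824 + 0.311364 + 0.9025)
uc = 1.1339

1.1339


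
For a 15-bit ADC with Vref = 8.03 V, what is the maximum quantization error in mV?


The maximum quantization error is +/- LSB/2.
LSB = Vref / 2^n = 8.03 / 32768 = 0.00024506 V
Max error = LSB / 2 = 0.00024506 / 2 = 0.00012253 V
Max error = 0.1225 mV

0.1225 mV


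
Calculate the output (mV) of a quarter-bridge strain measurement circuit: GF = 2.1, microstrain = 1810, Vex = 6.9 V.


Quarter bridge output: Vout = (GF * epsilon * Vex) / 4.
Vout = (2.1 * 1810e-6 * 6.9) / 4
Vout = 0.0262269 / 4 V
Vout = 0.00655673 V = 6.5567 mV

6.5567 mV


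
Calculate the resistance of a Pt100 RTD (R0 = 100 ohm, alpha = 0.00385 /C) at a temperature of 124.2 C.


The RTD equation: Rt = R0 * (1 + alpha * T).
Rt = 100 * (1 + 0.00385 * 124.2)
Rt = 100 * (1 + 0.47817)
Rt = 100 * 1.47817
Rt = 147.817 ohm

147.817 ohm


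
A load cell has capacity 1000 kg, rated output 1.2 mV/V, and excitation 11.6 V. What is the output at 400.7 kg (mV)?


Vout = rated_output * Vex * (load / capacity).
Vout = 1.2 * 11.6 * (400.7 / 1000)
Vout = 1.2 * 11.6 * 0.4007
Vout = 5.578 mV

5.578 mV


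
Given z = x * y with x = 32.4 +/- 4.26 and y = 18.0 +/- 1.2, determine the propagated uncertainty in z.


For a product z = x*y, the relative uncertainty is:
uz/z = sqrt((ux/x)^2 + (uy/y)^2)
Relative uncertainties: ux/x = 4.26/32.4 = 0.131481
uy/y = 1.2/18.0 = 0.066667
z = 32.4 * 18.0 = 583.2
uz = 583.2 * sqrt(0.131481^2 + 0.066667^2) = 85.974

85.974


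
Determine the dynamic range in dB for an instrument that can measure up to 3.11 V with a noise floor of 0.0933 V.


Dynamic range = 20 * log10(Vmax / Vnoise).
DR = 20 * log10(3.11 / 0.0933)
DR = 20 * log10(33.33)
DR = 30.46 dB

30.46 dB


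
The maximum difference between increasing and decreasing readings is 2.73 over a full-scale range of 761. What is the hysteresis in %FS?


Hysteresis = (max difference / full scale) * 100%.
H = (2.73 / 761) * 100
H = 0.359 %FS

0.359 %FS


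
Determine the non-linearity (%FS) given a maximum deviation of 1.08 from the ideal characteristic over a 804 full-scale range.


Linearity error = (max deviation / full scale) * 100%.
Linearity = (1.08 / 804) * 100
Linearity = 0.134 %FS

0.134 %FS


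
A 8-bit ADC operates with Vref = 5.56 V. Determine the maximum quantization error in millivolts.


The maximum quantization error is +/- LSB/2.
LSB = Vref / 2^n = 5.56 / 256 = 0.02171875 V
Max error = LSB / 2 = 0.02171875 / 2 = 0.01085937 V
Max error = 10.8594 mV

10.8594 mV


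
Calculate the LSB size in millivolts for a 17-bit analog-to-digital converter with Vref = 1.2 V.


The resolution (LSB) of an ADC is Vref / 2^n.
LSB = 1.2 / 2^17
LSB = 1.2 / 131072
LSB = 9.16e-06 V = 0.00915527 mV

0.00915527 mV


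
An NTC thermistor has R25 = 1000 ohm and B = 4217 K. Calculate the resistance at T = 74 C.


NTC thermistor equation: Rt = R25 * exp(B * (1/T - 1/T25)).
T in Kelvin: 347.15 K, T25 = 298.15 K
1/T - 1/T25 = 1/347.15 - 1/298.15 = -0.00047342
B * (1/T - 1/T25) = 4217 * -0.00047342 = -1.9964
Rt = 1000 * exp(-1.9964) = 135.8 ohm

135.8 ohm


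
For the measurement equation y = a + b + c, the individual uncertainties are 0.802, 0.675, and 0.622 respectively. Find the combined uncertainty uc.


For a sum of independent quantities, uc = sqrt(u1^2 + u2^2 + u3^2).
uc = sqrt(0.802^2 + 0.675^2 + 0.622^2)
uc = sqrt(0.643204 + 0.455625 + 0.386884)
uc = 1.2189

1.2189


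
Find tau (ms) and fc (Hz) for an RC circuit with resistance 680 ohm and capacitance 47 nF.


Time constant: tau = R * C.
tau = 680 * 4.70e-08 = 3.196e-05 s
tau = 0.032 ms
Cutoff frequency: fc = 1 / (2*pi*R*C).
fc = 1 / (2*pi*3.196e-05) = 4979.82 Hz

tau = 0.032 ms, fc = 4979.82 Hz


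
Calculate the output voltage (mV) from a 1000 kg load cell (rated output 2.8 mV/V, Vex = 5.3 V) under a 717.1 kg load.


Vout = rated_output * Vex * (load / capacity).
Vout = 2.8 * 5.3 * (717.1 / 1000)
Vout = 2.8 * 5.3 * 0.7171
Vout = 10.642 mV

10.642 mV


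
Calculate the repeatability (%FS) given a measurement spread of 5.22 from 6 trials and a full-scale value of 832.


Repeatability = (spread / full scale) * 100%.
R = (5.22 / 832) * 100
R = 0.627 %FS

0.627 %FS


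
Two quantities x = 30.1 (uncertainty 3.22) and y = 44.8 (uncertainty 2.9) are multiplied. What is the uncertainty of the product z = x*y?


For a product z = x*y, the relative uncertainty is:
uz/z = sqrt((ux/x)^2 + (uy/y)^2)
Relative uncertainties: ux/x = 3.22/30.1 = 0.106977
uy/y = 2.9/44.8 = 0.064732
z = 30.1 * 44.8 = 1348.5
uz = 1348.5 * sqrt(0.106977^2 + 0.064732^2) = 168.61

168.61


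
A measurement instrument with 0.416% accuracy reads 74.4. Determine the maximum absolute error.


Absolute error = (accuracy% / 100) * reading.
Error = (0.416 / 100) * 74.4
Error = 0.00416 * 74.4
Error = 0.3095

0.3095


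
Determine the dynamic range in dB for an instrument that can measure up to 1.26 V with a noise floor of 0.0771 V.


Dynamic range = 20 * log10(Vmax / Vnoise).
DR = 20 * log10(1.26 / 0.0771)
DR = 20 * log10(16.34)
DR = 24.27 dB

24.27 dB


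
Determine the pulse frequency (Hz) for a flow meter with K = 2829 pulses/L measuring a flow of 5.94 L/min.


Frequency = K * Q / 60 (converting L/min to L/s).
f = 2829 * 5.94 / 60
f = 16804.26 / 60
f = 280.07 Hz

280.07 Hz


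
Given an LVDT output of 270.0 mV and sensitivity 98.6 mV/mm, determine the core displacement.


Displacement = Vout / sensitivity.
d = 270.0 / 98.6
d = 2.738 mm

2.738 mm


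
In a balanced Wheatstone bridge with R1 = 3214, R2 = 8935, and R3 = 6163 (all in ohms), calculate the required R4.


At balance: R1*R4 = R2*R3, so R4 = R2*R3/R1.
R4 = 8935 * 6163 / 3214
R4 = 55066405 / 3214
R4 = 17133.29 ohm

17133.29 ohm


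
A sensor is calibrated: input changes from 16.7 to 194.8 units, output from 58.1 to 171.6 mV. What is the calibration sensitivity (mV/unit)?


Sensitivity = (y2 - y1) / (x2 - x1).
S = (171.6 - 58.1) / (194.8 - 16.7)
S = 113.5 / 178.1
S = 0.6373 mV/unit

0.6373 mV/unit


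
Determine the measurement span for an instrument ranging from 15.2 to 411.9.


Span = upper range - lower range.
Span = 411.9 - (15.2)
Span = 396.7

396.7


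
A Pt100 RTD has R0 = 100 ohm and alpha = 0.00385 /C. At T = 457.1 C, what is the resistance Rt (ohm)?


The RTD equation: Rt = R0 * (1 + alpha * T).
Rt = 100 * (1 + 0.00385 * 457.1)
Rt = 100 * (1 + 1.759835)
Rt = 100 * 2.759835
Rt = 275.983 ohm

275.983 ohm


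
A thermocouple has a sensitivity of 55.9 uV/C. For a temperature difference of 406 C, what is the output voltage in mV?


The thermocouple output V = sensitivity * dT.
V = 55.9 uV/C * 406 C
V = 22695.4 uV
V = 22.695 mV

22.695 mV


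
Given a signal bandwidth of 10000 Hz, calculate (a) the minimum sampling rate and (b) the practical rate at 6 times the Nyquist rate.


By Nyquist theorem, fs_min = 2 * fmax.
fs_min = 2 * 10000 = 20000 Hz
Practical rate = 6 * fs_min = 6 * 20000 = 120000 Hz

fs_min = 20000 Hz, fs_practical = 120000 Hz


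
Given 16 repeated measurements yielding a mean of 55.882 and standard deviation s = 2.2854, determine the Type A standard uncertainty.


The standard uncertainty for Type A evaluation is u = s / sqrt(n).
u = 2.2854 / sqrt(16)
u = 2.2854 / 4.0
u = 0.5714

0.5714


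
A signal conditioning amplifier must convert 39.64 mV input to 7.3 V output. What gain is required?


Gain = Vout / Vin (converting to same units).
G = 7.3 V / 39.64 mV
G = 7300.0 mV / 39.64 mV
G = 184.16

184.16


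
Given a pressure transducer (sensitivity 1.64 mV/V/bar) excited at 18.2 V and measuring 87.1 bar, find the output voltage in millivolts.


Output = sensitivity * Vex * P.
Vout = 1.64 * 18.2 * 87.1
Vout = 29.848 * 87.1
Vout = 2599.76 mV

2599.76 mV


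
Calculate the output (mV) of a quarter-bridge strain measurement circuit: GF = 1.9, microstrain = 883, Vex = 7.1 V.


Quarter bridge output: Vout = (GF * epsilon * Vex) / 4.
Vout = (1.9 * 883e-6 * 7.1) / 4
Vout = 0.01191167 / 4 V
Vout = 0.00297792 V = 2.9779 mV

2.9779 mV


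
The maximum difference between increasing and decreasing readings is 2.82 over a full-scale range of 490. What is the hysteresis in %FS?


Hysteresis = (max difference / full scale) * 100%.
H = (2.82 / 490) * 100
H = 0.576 %FS

0.576 %FS


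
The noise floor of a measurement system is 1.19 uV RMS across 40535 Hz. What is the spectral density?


Noise spectral density = Vrms / sqrt(BW).
NSD = 1.19 / sqrt(40535)
NSD = 1.19 / 201.3331
NSD = 0.0059 uV/sqrt(Hz)

0.0059 uV/sqrt(Hz)


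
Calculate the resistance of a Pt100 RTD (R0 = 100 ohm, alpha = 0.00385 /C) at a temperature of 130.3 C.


The RTD equation: Rt = R0 * (1 + alpha * T).
Rt = 100 * (1 + 0.00385 * 130.3)
Rt = 100 * (1 + 0.501655)
Rt = 100 * 1.501655
Rt = 150.166 ohm

150.166 ohm


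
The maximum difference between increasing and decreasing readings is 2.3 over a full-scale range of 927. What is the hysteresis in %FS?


Hysteresis = (max difference / full scale) * 100%.
H = (2.3 / 927) * 100
H = 0.248 %FS

0.248 %FS


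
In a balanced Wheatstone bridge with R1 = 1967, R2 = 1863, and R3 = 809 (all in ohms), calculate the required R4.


At balance: R1*R4 = R2*R3, so R4 = R2*R3/R1.
R4 = 1863 * 809 / 1967
R4 = 1507167 / 1967
R4 = 766.23 ohm

766.23 ohm


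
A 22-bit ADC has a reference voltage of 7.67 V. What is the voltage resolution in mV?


The resolution (LSB) of an ADC is Vref / 2^n.
LSB = 7.67 / 2^22
LSB = 7.67 / 4194304
LSB = 1.83e-06 V = 0.00182867 mV

0.00182867 mV


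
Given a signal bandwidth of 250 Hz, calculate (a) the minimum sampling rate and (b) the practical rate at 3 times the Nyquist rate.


By Nyquist theorem, fs_min = 2 * fmax.
fs_min = 2 * 250 = 500 Hz
Practical rate = 3 * fs_min = 3 * 500 = 1500 Hz

fs_min = 500 Hz, fs_practical = 1500 Hz


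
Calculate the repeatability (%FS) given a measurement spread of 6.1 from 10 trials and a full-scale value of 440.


Repeatability = (spread / full scale) * 100%.
R = (6.1 / 440) * 100
R = 1.386 %FS

1.386 %FS


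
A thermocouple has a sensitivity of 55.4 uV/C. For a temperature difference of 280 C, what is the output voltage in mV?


The thermocouple output V = sensitivity * dT.
V = 55.4 uV/C * 280 C
V = 15512.0 uV
V = 15.512 mV

15.512 mV


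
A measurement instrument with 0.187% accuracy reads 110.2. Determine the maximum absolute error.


Absolute error = (accuracy% / 100) * reading.
Error = (0.187 / 100) * 110.2
Error = 0.00187 * 110.2
Error = 0.2061

0.2061


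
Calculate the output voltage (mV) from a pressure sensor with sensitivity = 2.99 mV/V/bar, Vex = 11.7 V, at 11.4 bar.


Output = sensitivity * Vex * P.
Vout = 2.99 * 11.7 * 11.4
Vout = 34.983 * 11.4
Vout = 398.81 mV

398.81 mV


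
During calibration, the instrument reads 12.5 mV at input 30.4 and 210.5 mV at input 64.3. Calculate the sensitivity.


Sensitivity = (y2 - y1) / (x2 - x1).
S = (210.5 - 12.5) / (64.3 - 30.4)
S = 198.0 / 33.9
S = 5.8407 mV/unit

5.8407 mV/unit


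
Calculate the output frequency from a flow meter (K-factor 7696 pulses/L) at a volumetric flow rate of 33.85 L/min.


Frequency = K * Q / 60 (converting L/min to L/s).
f = 7696 * 33.85 / 60
f = 260509.6 / 60
f = 4341.83 Hz

4341.83 Hz


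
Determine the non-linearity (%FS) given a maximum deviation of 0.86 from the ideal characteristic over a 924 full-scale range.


Linearity error = (max deviation / full scale) * 100%.
Linearity = (0.86 / 924) * 100
Linearity = 0.093 %FS

0.093 %FS


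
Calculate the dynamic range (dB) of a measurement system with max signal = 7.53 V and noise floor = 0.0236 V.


Dynamic range = 20 * log10(Vmax / Vnoise).
DR = 20 * log10(7.53 / 0.0236)
DR = 20 * log10(319.07)
DR = 50.08 dB

50.08 dB


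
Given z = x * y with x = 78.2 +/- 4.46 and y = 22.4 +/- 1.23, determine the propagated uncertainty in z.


For a product z = x*y, the relative uncertainty is:
uz/z = sqrt((ux/x)^2 + (uy/y)^2)
Relative uncertainties: ux/x = 4.46/78.2 = 0.057033
uy/y = 1.23/22.4 = 0.054911
z = 78.2 * 22.4 = 1751.7
uz = 1751.7 * sqrt(0.057033^2 + 0.054911^2) = 138.681

138.681


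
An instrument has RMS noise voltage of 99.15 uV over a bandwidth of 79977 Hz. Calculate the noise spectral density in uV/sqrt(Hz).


Noise spectral density = Vrms / sqrt(BW).
NSD = 99.15 / sqrt(79977)
NSD = 99.15 / 282.8021
NSD = 0.3506 uV/sqrt(Hz)

0.3506 uV/sqrt(Hz)


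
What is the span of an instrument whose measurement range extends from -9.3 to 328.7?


Span = upper range - lower range.
Span = 328.7 - (-9.3)
Span = 338.0

338.0


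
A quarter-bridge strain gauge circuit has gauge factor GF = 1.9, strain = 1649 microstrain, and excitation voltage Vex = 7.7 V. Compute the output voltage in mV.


Quarter bridge output: Vout = (GF * epsilon * Vex) / 4.
Vout = (1.9 * 1649e-6 * 7.7) / 4
Vout = 0.02412487 / 4 V
Vout = 0.00603122 V = 6.0312 mV

6.0312 mV


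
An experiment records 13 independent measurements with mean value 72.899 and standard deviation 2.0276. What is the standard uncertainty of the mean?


The standard uncertainty for Type A evaluation is u = s / sqrt(n).
u = 2.0276 / sqrt(13)
u = 2.0276 / 3.6056
u = 0.5624

0.5624


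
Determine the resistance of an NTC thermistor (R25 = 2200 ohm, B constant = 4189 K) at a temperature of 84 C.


NTC thermistor equation: Rt = R25 * exp(B * (1/T - 1/T25)).
T in Kelvin: 357.15 K, T25 = 298.15 K
1/T - 1/T25 = 1/357.15 - 1/298.15 = -0.00055407
B * (1/T - 1/T25) = 4189 * -0.00055407 = -2.321
Rt = 2200 * exp(-2.321) = 216.0 ohm

216.0 ohm


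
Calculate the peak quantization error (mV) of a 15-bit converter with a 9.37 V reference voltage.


The maximum quantization error is +/- LSB/2.
LSB = Vref / 2^n = 9.37 / 32768 = 0.00028595 V
Max error = LSB / 2 = 0.00028595 / 2 = 0.00014297 V
Max error = 0.143 mV

0.143 mV


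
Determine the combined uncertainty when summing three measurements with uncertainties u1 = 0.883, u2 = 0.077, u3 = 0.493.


For a sum of independent quantities, uc = sqrt(u1^2 + u2^2 + u3^2).
uc = sqrt(0.883^2 + 0.077^2 + 0.493^2)
uc = sqrt(0.779689 + 0.005929 + 0.243049)
uc = 1.0142

1.0142


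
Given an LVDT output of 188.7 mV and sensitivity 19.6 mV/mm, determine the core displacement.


Displacement = Vout / sensitivity.
d = 188.7 / 19.6
d = 9.628 mm

9.628 mm


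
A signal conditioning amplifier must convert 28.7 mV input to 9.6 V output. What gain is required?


Gain = Vout / Vin (converting to same units).
G = 9.6 V / 28.7 mV
G = 9600.0 mV / 28.7 mV
G = 334.49

334.49


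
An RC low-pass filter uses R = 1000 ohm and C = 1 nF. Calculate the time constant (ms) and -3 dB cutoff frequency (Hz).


Time constant: tau = R * C.
tau = 1000 * 1.00e-09 = 1e-06 s
tau = 0.001 ms
Cutoff frequency: fc = 1 / (2*pi*R*C).
fc = 1 / (2*pi*1e-06) = 159154.94 Hz

tau = 0.001 ms, fc = 159154.94 Hz


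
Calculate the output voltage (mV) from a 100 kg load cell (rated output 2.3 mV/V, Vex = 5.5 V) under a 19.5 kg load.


Vout = rated_output * Vex * (load / capacity).
Vout = 2.3 * 5.5 * (19.5 / 100)
Vout = 2.3 * 5.5 * 0.195
Vout = 2.467 mV

2.467 mV


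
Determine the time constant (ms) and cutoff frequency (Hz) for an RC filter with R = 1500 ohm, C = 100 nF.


Time constant: tau = R * C.
tau = 1500 * 1.00e-07 = 0.00015 s
tau = 0.15 ms
Cutoff frequency: fc = 1 / (2*pi*R*C).
fc = 1 / (2*pi*0.00015) = 1061.03 Hz

tau = 0.15 ms, fc = 1061.03 Hz


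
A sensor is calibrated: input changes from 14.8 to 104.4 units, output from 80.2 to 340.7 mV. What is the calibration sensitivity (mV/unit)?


Sensitivity = (y2 - y1) / (x2 - x1).
S = (340.7 - 80.2) / (104.4 - 14.8)
S = 260.5 / 89.6
S = 2.9074 mV/unit

2.9074 mV/unit


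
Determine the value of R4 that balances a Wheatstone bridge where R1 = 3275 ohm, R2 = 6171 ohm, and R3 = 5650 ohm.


At balance: R1*R4 = R2*R3, so R4 = R2*R3/R1.
R4 = 6171 * 5650 / 3275
R4 = 34866150 / 3275
R4 = 10646.15 ohm

10646.15 ohm


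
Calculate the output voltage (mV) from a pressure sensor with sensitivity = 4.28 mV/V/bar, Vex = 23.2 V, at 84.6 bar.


Output = sensitivity * Vex * P.
Vout = 4.28 * 23.2 * 84.6
Vout = 99.296 * 84.6
Vout = 8400.44 mV

8400.44 mV


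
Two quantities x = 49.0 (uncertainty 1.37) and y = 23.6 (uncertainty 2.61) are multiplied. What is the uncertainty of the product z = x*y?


For a product z = x*y, the relative uncertainty is:
uz/z = sqrt((ux/x)^2 + (uy/y)^2)
Relative uncertainties: ux/x = 1.37/49.0 = 0.027959
uy/y = 2.61/23.6 = 0.110593
z = 49.0 * 23.6 = 1156.4
uz = 1156.4 * sqrt(0.027959^2 + 0.110593^2) = 131.914

131.914


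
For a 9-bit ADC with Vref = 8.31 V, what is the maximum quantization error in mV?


The maximum quantization error is +/- LSB/2.
LSB = Vref / 2^n = 8.31 / 512 = 0.01623047 V
Max error = LSB / 2 = 0.01623047 / 2 = 0.00811523 V
Max error = 8.1152 mV

8.1152 mV


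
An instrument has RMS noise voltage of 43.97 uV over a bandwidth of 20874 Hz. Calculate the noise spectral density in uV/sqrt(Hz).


Noise spectral density = Vrms / sqrt(BW).
NSD = 43.97 / sqrt(20874)
NSD = 43.97 / 144.4784
NSD = 0.3043 uV/sqrt(Hz)

0.3043 uV/sqrt(Hz)


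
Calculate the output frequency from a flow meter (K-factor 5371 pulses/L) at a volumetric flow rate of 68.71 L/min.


Frequency = K * Q / 60 (converting L/min to L/s).
f = 5371 * 68.71 / 60
f = 369041.41 / 60
f = 6150.69 Hz

6150.69 Hz


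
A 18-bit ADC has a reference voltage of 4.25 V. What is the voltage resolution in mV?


The resolution (LSB) of an ADC is Vref / 2^n.
LSB = 4.25 / 2^18
LSB = 4.25 / 262144
LSB = 1.621e-05 V = 0.01621246 mV

0.01621246 mV


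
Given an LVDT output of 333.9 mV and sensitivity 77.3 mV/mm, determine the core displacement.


Displacement = Vout / sensitivity.
d = 333.9 / 77.3
d = 4.32 mm

4.32 mm


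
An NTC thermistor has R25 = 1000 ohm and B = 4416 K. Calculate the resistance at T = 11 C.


NTC thermistor equation: Rt = R25 * exp(B * (1/T - 1/T25)).
T in Kelvin: 284.15 K, T25 = 298.15 K
1/T - 1/T25 = 1/284.15 - 1/298.15 = 0.00016525
B * (1/T - 1/T25) = 4416 * 0.00016525 = 0.7298
Rt = 1000 * exp(0.7298) = 2074.6 ohm

2074.6 ohm


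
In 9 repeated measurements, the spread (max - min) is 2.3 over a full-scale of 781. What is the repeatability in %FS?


Repeatability = (spread / full scale) * 100%.
R = (2.3 / 781) * 100
R = 0.294 %FS

0.294 %FS


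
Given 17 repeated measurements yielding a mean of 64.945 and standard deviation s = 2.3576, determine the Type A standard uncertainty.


The standard uncertainty for Type A evaluation is u = s / sqrt(n).
u = 2.3576 / sqrt(17)
u = 2.3576 / 4.1231
u = 0.5718

0.5718


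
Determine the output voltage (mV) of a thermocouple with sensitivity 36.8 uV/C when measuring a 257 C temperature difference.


The thermocouple output V = sensitivity * dT.
V = 36.8 uV/C * 257 C
V = 9457.6 uV
V = 9.458 mV

9.458 mV


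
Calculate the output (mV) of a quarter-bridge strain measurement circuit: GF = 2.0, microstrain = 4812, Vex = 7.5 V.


Quarter bridge output: Vout = (GF * epsilon * Vex) / 4.
Vout = (2.0 * 4812e-6 * 7.5) / 4
Vout = 0.07218 / 4 V
Vout = 0.018045 V = 18.045 mV

18.045 mV


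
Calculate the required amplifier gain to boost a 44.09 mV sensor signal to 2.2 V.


Gain = Vout / Vin (converting to same units).
G = 2.2 V / 44.09 mV
G = 2200.0 mV / 44.09 mV
G = 49.9

49.9


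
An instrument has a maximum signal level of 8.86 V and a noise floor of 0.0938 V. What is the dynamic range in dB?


Dynamic range = 20 * log10(Vmax / Vnoise).
DR = 20 * log10(8.86 / 0.0938)
DR = 20 * log10(94.46)
DR = 39.5 dB

39.5 dB


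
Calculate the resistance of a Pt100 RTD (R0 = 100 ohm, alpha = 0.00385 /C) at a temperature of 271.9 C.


The RTD equation: Rt = R0 * (1 + alpha * T).
Rt = 100 * (1 + 0.00385 * 271.9)
Rt = 100 * (1 + 1.046815)
Rt = 100 * 2.046815
Rt = 204.681 ohm

204.681 ohm


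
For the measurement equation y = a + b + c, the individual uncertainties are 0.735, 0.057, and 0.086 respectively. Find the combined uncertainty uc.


For a sum of independent quantities, uc = sqrt(u1^2 + u2^2 + u3^2).
uc = sqrt(0.735^2 + 0.057^2 + 0.086^2)
uc = sqrt(0.540225 + 0.003249 + 0.007396)
uc = 0.7422

0.7422


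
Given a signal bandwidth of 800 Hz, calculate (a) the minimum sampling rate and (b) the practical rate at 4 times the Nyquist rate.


By Nyquist theorem, fs_min = 2 * fmax.
fs_min = 2 * 800 = 1600 Hz
Practical rate = 4 * fs_min = 4 * 1600 = 6400 Hz

fs_min = 1600 Hz, fs_practical = 6400 Hz


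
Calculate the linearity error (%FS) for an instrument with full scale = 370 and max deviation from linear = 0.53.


Linearity error = (max deviation / full scale) * 100%.
Linearity = (0.53 / 370) * 100
Linearity = 0.143 %FS

0.143 %FS


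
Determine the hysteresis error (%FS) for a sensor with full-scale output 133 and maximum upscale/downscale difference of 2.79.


Hysteresis = (max difference / full scale) * 100%.
H = (2.79 / 133) * 100
H = 2.098 %FS

2.098 %FS


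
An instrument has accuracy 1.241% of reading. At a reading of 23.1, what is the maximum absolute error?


Absolute error = (accuracy% / 100) * reading.
Error = (1.241 / 100) * 23.1
Error = 0.01241 * 23.1
Error = 0.2867

0.2867


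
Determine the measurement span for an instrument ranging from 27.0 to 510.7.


Span = upper range - lower range.
Span = 510.7 - (27.0)
Span = 483.7

483.7


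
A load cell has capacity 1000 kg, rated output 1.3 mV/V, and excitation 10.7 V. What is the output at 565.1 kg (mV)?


Vout = rated_output * Vex * (load / capacity).
Vout = 1.3 * 10.7 * (565.1 / 1000)
Vout = 1.3 * 10.7 * 0.5651
Vout = 7.861 mV

7.861 mV


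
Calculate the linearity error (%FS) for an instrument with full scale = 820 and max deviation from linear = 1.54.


Linearity error = (max deviation / full scale) * 100%.
Linearity = (1.54 / 820) * 100
Linearity = 0.188 %FS

0.188 %FS
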